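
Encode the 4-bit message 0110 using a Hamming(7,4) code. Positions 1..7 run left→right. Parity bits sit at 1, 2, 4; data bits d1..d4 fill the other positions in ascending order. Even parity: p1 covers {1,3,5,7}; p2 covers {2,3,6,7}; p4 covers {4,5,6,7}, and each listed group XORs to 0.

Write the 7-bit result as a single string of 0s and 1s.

1100110

Place data at non-parity positions: p1 p2 0 p4 1 1 0
p1 (pos 1,3,5,7): XOR of data positions = 0⊕1⊕0 = 1
p2 (pos 2,3,6,7): XOR of data positions = 0⊕1⊕0 = 1
p4 (pos 4,5,6,7): XOR of data positions = 1⊕1⊕0 = 0
Codeword: 1100110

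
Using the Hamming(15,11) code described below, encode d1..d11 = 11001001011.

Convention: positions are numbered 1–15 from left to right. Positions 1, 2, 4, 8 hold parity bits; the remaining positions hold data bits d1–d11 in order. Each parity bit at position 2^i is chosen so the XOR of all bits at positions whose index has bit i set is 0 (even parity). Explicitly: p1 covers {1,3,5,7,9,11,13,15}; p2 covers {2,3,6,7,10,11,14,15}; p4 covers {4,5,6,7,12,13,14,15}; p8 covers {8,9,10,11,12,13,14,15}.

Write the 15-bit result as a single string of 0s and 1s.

Place data at non-parity positions: p1 p2 1 p4 1 0 0 p8 1 0 0 1 0 1 1
p1 (pos 1,3,5,7,9,11,13,15): XOR of data positions = 1⊕1⊕0⊕1⊕0⊕0⊕1 = 0
p2 (pos 2,3,6,7,10,11,14,15): XOR of data positions = 1⊕0⊕0⊕0⊕0⊕1⊕1 = 1
p4 (pos 4,5,6,7,12,13,14,15): XOR of data positions = 1⊕0⊕0⊕1⊕0⊕1⊕1 = 0
p8 (pos 8,9,10,11,12,13,14,15): XOR of data positions = 1⊕0⊕0⊕1⊕0⊕1⊕1 = 0
Codeword: 011010001001011

011010001001011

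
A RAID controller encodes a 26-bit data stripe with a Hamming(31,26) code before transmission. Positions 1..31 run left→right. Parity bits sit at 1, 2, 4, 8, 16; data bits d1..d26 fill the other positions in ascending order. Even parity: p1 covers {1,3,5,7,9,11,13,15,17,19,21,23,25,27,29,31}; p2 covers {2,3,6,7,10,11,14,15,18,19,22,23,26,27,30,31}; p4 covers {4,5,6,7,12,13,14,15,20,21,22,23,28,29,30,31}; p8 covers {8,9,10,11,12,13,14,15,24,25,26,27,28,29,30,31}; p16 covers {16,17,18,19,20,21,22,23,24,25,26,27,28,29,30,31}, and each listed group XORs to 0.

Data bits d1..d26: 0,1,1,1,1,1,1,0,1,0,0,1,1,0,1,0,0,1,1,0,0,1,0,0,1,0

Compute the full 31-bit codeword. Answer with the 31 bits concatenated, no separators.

0001111111101001110100110010010

Place data at non-parity positions: p1 p2 0 p4 1 1 1 p8 1 1 1 0 1 0 0 p16 1 1 0 1 0 0 1 1 0 0 1 0 0 1 0
p1 (pos 1,3,5,7,9,11,13,15,17,19,21,23,25,27,29,31): XOR of data positions = 0⊕1⊕1⊕1⊕1⊕1⊕0⊕1⊕0⊕0⊕1⊕0⊕1⊕0⊕0 = 0
p2 (pos 2,3,6,7,10,11,14,15,18,19,22,23,26,27,30,31): XOR of data positions = 0⊕1⊕1⊕1⊕1⊕0⊕0⊕1⊕0⊕0⊕1⊕0⊕1⊕1⊕0 = 0
p4 (pos 4,5,6,7,12,13,14,15,20,21,22,23,28,29,30,31): XOR of data positions = 1⊕1⊕1⊕0⊕1⊕0⊕0⊕1⊕0⊕0⊕1⊕0⊕0⊕1⊕0 = 1
p8 (pos 8,9,10,11,12,13,14,15,24,25,26,27,28,29,30,31): XOR of data positions = 1⊕1⊕1⊕0⊕1⊕0⊕0⊕1⊕0⊕0⊕1⊕0⊕0⊕1⊕0 = 1
p16 (pos 16,17,18,19,20,21,22,23,24,25,26,27,28,29,30,31): XOR of data positions = 1⊕1⊕0⊕1⊕0⊕0⊕1⊕1⊕0⊕0⊕1⊕0⊕0⊕1⊕0 = 1
Codeword: 0001111111101001110100110010010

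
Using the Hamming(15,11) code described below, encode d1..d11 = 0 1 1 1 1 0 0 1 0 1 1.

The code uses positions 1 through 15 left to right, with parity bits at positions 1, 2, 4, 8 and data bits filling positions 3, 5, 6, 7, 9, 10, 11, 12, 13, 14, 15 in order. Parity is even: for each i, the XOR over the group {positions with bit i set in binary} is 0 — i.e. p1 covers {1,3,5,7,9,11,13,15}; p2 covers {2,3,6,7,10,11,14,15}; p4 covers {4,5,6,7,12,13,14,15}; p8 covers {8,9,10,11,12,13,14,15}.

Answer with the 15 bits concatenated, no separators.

Place data at non-parity positions: p1 p2 0 p4 1 1 1 p8 1 0 0 1 0 1 1
p1 (pos 1,3,5,7,9,11,13,15): XOR of data positions = 0⊕1⊕1⊕1⊕0⊕0⊕1 = 0
p2 (pos 2,3,6,7,10,11,14,15): XOR of data positions = 0⊕1⊕1⊕0⊕0⊕1⊕1 = 0
p4 (pos 4,5,6,7,12,13,14,15): XOR of data positions = 1⊕1⊕1⊕1⊕0⊕1⊕1 = 0
p8 (pos 8,9,10,11,12,13,14,15): XOR of data positions = 1⊕0⊕0⊕1⊕0⊕1⊕1 = 0
Codeword: 000011101001011

000011101001011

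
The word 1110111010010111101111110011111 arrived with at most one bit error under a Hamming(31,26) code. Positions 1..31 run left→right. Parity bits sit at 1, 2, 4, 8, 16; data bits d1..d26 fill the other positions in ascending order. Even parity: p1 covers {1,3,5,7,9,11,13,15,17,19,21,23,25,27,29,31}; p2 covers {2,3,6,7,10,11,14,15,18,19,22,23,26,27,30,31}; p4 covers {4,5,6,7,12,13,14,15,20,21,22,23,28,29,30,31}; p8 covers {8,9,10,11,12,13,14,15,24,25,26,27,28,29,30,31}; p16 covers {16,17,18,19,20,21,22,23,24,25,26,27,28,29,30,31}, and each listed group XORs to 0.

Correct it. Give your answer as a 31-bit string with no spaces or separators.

1110111010010111001111110011111

s1 (pos 1,3,5,7,9,11,13,15,17,19,21,23,25,27,29,31): 1⊕1⊕1⊕1⊕1⊕0⊕0⊕1⊕1⊕1⊕1⊕1⊕0⊕1⊕1⊕1 = 1
s2 (pos 2,3,6,7,10,11,14,15,18,19,22,23,26,27,30,31): 1⊕1⊕1⊕1⊕0⊕0⊕1⊕1⊕0⊕1⊕1⊕1⊕0⊕1⊕1⊕1 = 0
s4 (pos 4,5,6,7,12,13,14,15,20,21,22,23,28,29,30,31): 0⊕1⊕1⊕1⊕1⊕0⊕1⊕1⊕1⊕1⊕1⊕1⊕1⊕1⊕1⊕1 = 0
s8 (pos 8,9,10,11,12,13,14,15,24,25,26,27,28,29,30,31): 0⊕1⊕0⊕0⊕1⊕0⊕1⊕1⊕1⊕0⊕0⊕1⊕1⊕1⊕1⊕1 = 0
s16 (pos 16,17,18,19,20,21,22,23,24,25,26,27,28,29,30,31): 1⊕1⊕0⊕1⊕1⊕1⊕1⊕1⊕1⊕0⊕0⊕1⊕1⊕1⊕1⊕1 = 1
Syndrome s16…s1 = 10001 → error at position 17.
Flip position 17: 1110111010010111101111110011111 → 1110111010010111001111110011111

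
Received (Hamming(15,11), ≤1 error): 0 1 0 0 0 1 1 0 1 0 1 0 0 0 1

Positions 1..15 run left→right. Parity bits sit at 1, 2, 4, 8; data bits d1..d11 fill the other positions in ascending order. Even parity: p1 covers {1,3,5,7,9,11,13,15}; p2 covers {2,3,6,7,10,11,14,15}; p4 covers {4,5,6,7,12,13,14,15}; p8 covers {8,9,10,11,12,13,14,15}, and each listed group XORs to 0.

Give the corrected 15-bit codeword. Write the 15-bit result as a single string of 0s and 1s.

s1 (pos 1,3,5,7,9,11,13,15): 0⊕0⊕0⊕1⊕1⊕1⊕0⊕1 = 0
s2 (pos 2,3,6,7,10,11,14,15): 1⊕0⊕1⊕1⊕0⊕1⊕0⊕1 = 1
s4 (pos 4,5,6,7,12,13,14,15): 0⊕0⊕1⊕1⊕0⊕0⊕0⊕1 = 1
s8 (pos 8,9,10,11,12,13,14,15): 0⊕1⊕0⊕1⊕0⊕0⊕0⊕1 = 1
Syndrome s8…s1 = 1110 → error at position 14.
Flip position 14: 010001101010001 → 010001101010011

010001101010011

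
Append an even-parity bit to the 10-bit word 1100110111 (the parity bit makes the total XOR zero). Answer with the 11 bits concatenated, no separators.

11001101111

XOR of the 10 data bits: 1⊕1⊕0⊕0⊕1⊕1⊕0⊕1⊕1⊕1 = 1
Parity bit = 1 (so all 11 bits XOR to 0).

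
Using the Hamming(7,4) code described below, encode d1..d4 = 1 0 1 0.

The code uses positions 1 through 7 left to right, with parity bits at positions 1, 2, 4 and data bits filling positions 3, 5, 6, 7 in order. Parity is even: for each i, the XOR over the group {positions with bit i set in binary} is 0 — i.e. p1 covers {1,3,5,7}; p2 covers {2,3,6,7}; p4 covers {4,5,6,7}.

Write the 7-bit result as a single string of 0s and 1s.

Place data at non-parity positions: p1 p2 1 p4 0 1 0
p1 (pos 1,3,5,7): XOR of data positions = 1⊕0⊕0 = 1
p2 (pos 2,3,6,7): XOR of data positions = 1⊕1⊕0 = 0
p4 (pos 4,5,6,7): XOR of data positions = 0⊕1⊕0 = 1
Codeword: 1011010

1011010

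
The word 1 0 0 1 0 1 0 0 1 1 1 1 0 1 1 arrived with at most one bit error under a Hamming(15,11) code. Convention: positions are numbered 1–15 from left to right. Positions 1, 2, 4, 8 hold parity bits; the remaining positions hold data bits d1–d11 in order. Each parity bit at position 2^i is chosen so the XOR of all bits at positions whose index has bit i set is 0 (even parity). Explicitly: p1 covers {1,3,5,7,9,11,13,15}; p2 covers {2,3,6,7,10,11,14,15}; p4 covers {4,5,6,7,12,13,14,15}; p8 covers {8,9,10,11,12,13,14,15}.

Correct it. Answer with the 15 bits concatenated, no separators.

s1 (pos 1,3,5,7,9,11,13,15): 1⊕0⊕0⊕0⊕1⊕1⊕0⊕1 = 0
s2 (pos 2,3,6,7,10,11,14,15): 0⊕0⊕1⊕0⊕1⊕1⊕1⊕1 = 1
s4 (pos 4,5,6,7,12,13,14,15): 1⊕0⊕1⊕0⊕1⊕0⊕1⊕1 = 1
s8 (pos 8,9,10,11,12,13,14,15): 0⊕1⊕1⊕1⊕1⊕0⊕1⊕1 = 0
Syndrome s8…s1 = 0110 → error at position 6.
Flip position 6: 100101001111011 → 100100001111011

100100001111011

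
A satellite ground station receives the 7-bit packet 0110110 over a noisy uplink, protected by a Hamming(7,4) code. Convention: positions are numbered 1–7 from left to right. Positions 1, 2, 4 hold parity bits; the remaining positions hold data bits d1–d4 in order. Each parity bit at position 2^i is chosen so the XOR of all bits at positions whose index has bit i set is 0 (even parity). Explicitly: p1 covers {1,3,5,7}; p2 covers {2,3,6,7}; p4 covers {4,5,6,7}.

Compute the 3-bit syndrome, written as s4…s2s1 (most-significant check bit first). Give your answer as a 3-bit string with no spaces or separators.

s1 (pos 1,3,5,7): 0⊕1⊕1⊕0 = 0
s2 (pos 2,3,6,7): 1⊕1⊕1⊕0 = 1
s4 (pos 4,5,6,7): 0⊕1⊕1⊕0 = 0
Syndrome s4…s1 = 010 → error at position 2.

010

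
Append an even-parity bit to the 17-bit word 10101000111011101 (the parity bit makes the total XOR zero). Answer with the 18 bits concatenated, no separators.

XOR of the 17 data bits: 1⊕0⊕1⊕0⊕1⊕0⊕0⊕0⊕1⊕1⊕1⊕0⊕1⊕1⊕1⊕0⊕1 = 0
Parity bit = 0 (so all 18 bits XOR to 0).

101010001110111010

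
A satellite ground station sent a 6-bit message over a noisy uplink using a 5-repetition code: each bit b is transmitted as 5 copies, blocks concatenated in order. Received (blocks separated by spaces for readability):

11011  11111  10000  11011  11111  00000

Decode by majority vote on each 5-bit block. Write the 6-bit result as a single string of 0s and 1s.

Block 1 (11011): 4 ones → 1
Block 2 (11111): 5 ones → 1
Block 3 (10000): 1 one → 0
Block 4 (11011): 4 ones → 1
Block 5 (11111): 5 ones → 1
Block 6 (00000): 0 ones → 0

110110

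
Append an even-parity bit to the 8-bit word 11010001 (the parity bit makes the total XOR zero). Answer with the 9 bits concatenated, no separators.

110100010

XOR of the 8 data bits: 1⊕1⊕0⊕1⊕0⊕0⊕0⊕1 = 0
Parity bit = 0 (so all 9 bits XOR to 0).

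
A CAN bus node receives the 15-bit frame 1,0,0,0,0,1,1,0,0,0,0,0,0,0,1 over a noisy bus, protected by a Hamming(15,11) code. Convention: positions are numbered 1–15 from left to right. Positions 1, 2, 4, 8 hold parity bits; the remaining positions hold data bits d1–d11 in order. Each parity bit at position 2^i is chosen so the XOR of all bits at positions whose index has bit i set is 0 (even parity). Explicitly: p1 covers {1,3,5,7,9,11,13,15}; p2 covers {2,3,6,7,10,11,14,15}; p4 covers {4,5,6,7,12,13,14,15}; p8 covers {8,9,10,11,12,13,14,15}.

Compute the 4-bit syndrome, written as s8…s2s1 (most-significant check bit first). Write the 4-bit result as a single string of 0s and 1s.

1111

s1 (pos 1,3,5,7,9,11,13,15): 1⊕0⊕0⊕1⊕0⊕0⊕0⊕1 = 1
s2 (pos 2,3,6,7,10,11,14,15): 0⊕0⊕1⊕1⊕0⊕0⊕0⊕1 = 1
s4 (pos 4,5,6,7,12,13,14,15): 0⊕0⊕1⊕1⊕0⊕0⊕0⊕1 = 1
s8 (pos 8,9,10,11,12,13,14,15): 0⊕0⊕0⊕0⊕0⊕0⊕0⊕1 = 1
Syndrome s8…s1 = 1111 → error at position 15.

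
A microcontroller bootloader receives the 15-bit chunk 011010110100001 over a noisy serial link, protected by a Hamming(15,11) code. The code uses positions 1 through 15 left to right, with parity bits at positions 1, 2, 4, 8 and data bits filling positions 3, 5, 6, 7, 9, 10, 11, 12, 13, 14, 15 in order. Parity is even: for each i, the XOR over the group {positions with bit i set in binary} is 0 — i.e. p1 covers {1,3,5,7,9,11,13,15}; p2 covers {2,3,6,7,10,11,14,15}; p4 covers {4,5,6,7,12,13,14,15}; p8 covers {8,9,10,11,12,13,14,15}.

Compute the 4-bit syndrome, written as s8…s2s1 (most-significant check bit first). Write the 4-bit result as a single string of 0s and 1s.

1110

s1 (pos 1,3,5,7,9,11,13,15): 0⊕1⊕1⊕1⊕0⊕0⊕0⊕1 = 0
s2 (pos 2,3,6,7,10,11,14,15): 1⊕1⊕0⊕1⊕1⊕0⊕0⊕1 = 1
s4 (pos 4,5,6,7,12,13,14,15): 0⊕1⊕0⊕1⊕0⊕0⊕0⊕1 = 1
s8 (pos 8,9,10,11,12,13,14,15): 1⊕0⊕1⊕0⊕0⊕0⊕0⊕1 = 1
Syndrome s8…s1 = 1110 → error at position 14.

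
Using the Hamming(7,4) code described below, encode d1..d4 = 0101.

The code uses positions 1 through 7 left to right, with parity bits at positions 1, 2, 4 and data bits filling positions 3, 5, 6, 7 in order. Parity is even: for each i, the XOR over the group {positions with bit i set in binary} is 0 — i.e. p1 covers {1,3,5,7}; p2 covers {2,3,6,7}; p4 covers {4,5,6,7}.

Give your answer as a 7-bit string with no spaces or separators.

Place data at non-parity positions: p1 p2 0 p4 1 0 1
p1 (pos 1,3,5,7): XOR of data positions = 0⊕1⊕1 = 0
p2 (pos 2,3,6,7): XOR of data positions = 0⊕0⊕1 = 1
p4 (pos 4,5,6,7): XOR of data positions = 1⊕0⊕1 = 0
Codeword: 0100101

0100101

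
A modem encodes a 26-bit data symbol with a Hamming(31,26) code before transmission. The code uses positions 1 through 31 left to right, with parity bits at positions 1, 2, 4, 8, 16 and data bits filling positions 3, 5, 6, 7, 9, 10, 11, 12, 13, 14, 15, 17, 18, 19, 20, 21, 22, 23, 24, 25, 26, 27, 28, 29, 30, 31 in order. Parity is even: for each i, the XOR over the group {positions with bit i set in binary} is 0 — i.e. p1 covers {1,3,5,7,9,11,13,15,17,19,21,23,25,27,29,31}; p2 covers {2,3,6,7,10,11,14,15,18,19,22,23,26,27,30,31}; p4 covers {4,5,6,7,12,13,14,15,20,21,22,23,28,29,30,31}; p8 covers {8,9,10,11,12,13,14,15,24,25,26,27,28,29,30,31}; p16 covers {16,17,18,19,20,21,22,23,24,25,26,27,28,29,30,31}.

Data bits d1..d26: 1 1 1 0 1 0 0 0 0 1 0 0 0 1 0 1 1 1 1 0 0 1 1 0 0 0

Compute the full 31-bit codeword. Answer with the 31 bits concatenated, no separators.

1111110110000101001011110011000

Place data at non-parity positions: p1 p2 1 p4 1 1 0 p8 1 0 0 0 0 1 0 p16 0 0 1 0 1 1 1 1 0 0 1 1 0 0 0
p1 (pos 1,3,5,7,9,11,13,15,17,19,21,23,25,27,29,31): XOR of data positions = 1⊕1⊕0⊕1⊕0⊕0⊕0⊕0⊕1⊕1⊕1⊕0⊕1⊕0⊕0 = 1
p2 (pos 2,3,6,7,10,11,14,15,18,19,22,23,26,27,30,31): XOR of data positions = 1⊕1⊕0⊕0⊕0⊕1⊕0⊕0⊕1⊕1⊕1⊕0⊕1⊕0⊕0 = 1
p4 (pos 4,5,6,7,12,13,14,15,20,21,22,23,28,29,30,31): XOR of data positions = 1⊕1⊕0⊕0⊕0⊕1⊕0⊕0⊕1⊕1⊕1⊕1⊕0⊕0⊕0 = 1
p8 (pos 8,9,10,11,12,13,14,15,24,25,26,27,28,29,30,31): XOR of data positions = 1⊕0⊕0⊕0⊕0⊕1⊕0⊕1⊕0⊕0⊕1⊕1⊕0⊕0⊕0 = 1
p16 (pos 16,17,18,19,20,21,22,23,24,25,26,27,28,29,30,31): XOR of data positions = 0⊕0⊕1⊕0⊕1⊕1⊕1⊕1⊕0⊕0⊕1⊕1⊕0⊕0⊕0 = 1
Codeword: 1111110110000101001011110011000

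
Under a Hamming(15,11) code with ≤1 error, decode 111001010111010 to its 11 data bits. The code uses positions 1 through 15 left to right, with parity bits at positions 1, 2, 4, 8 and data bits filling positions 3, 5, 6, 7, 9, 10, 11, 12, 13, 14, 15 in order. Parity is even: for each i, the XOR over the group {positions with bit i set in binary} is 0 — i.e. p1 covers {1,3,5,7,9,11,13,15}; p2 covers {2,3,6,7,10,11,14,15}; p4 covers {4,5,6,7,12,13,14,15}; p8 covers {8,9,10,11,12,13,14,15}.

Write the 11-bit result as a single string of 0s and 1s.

10100111110

s1 (pos 1,3,5,7,9,11,13,15): 1⊕1⊕0⊕0⊕0⊕1⊕0⊕0 = 1
s2 (pos 2,3,6,7,10,11,14,15): 1⊕1⊕1⊕0⊕1⊕1⊕1⊕0 = 0
s4 (pos 4,5,6,7,12,13,14,15): 0⊕0⊕1⊕0⊕1⊕0⊕1⊕0 = 1
s8 (pos 8,9,10,11,12,13,14,15): 1⊕0⊕1⊕1⊕1⊕0⊕1⊕0 = 1
Syndrome s8…s1 = 1101 → error at position 13.
Flip position 13: 111001010111010 → 111001010111110
Read data bits from positions 3,5,6,7,9,10,11,12,13,14,15: 10100111110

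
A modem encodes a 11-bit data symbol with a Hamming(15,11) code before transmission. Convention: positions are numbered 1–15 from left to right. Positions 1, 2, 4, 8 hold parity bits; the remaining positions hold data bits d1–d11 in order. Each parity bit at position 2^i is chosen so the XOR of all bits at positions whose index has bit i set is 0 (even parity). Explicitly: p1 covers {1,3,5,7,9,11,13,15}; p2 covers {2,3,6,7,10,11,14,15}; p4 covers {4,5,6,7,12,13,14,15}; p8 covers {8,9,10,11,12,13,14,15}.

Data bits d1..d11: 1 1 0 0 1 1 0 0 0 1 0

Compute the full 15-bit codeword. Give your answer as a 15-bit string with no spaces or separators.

111010011100010

Place data at non-parity positions: p1 p2 1 p4 1 0 0 p8 1 1 0 0 0 1 0
p1 (pos 1,3,5,7,9,11,13,15): XOR of data positions = 1⊕1⊕0⊕1⊕0⊕0⊕0 = 1
p2 (pos 2,3,6,7,10,11,14,15): XOR of data positions = 1⊕0⊕0⊕1⊕0⊕1⊕0 = 1
p4 (pos 4,5,6,7,12,13,14,15): XOR of data positions = 1⊕0⊕0⊕0⊕0⊕1⊕0 = 0
p8 (pos 8,9,10,11,12,13,14,15): XOR of data positions = 1⊕1⊕0⊕0⊕0⊕1⊕0 = 1
Codeword: 111010011100010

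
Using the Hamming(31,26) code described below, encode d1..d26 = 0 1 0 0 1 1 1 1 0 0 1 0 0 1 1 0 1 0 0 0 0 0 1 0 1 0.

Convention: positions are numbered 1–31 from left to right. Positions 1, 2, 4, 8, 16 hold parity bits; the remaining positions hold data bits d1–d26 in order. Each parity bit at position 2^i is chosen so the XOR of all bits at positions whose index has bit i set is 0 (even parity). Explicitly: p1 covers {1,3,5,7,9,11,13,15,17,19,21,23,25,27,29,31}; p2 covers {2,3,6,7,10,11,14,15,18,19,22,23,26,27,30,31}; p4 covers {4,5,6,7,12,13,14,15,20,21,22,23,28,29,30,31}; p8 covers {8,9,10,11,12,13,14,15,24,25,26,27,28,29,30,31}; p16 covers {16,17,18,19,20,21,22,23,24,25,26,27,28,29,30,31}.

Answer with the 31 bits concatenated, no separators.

Place data at non-parity positions: p1 p2 0 p4 1 0 0 p8 1 1 1 1 0 0 1 p16 0 0 1 1 0 1 0 0 0 0 0 1 0 1 0
p1 (pos 1,3,5,7,9,11,13,15,17,19,21,23,25,27,29,31): XOR of data positions = 0⊕1⊕0⊕1⊕1⊕0⊕1⊕0⊕1⊕0⊕0⊕0⊕0⊕0⊕0 = 1
p2 (pos 2,3,6,7,10,11,14,15,18,19,22,23,26,27,30,31): XOR of data positions = 0⊕0⊕0⊕1⊕1⊕0⊕1⊕0⊕1⊕1⊕0⊕0⊕0⊕1⊕0 = 0
p4 (pos 4,5,6,7,12,13,14,15,20,21,22,23,28,29,30,31): XOR of data positions = 1⊕0⊕0⊕1⊕0⊕0⊕1⊕1⊕0⊕1⊕0⊕1⊕0⊕1⊕0 = 1
p8 (pos 8,9,10,11,12,13,14,15,24,25,26,27,28,29,30,31): XOR of data positions = 1⊕1⊕1⊕1⊕0⊕0⊕1⊕0⊕0⊕0⊕0⊕1⊕0⊕1⊕0 = 1
p16 (pos 16,17,18,19,20,21,22,23,24,25,26,27,28,29,30,31): XOR of data positions = 0⊕0⊕1⊕1⊕0⊕1⊕0⊕0⊕0⊕0⊕0⊕1⊕0⊕1⊕0 = 1
Codeword: 1001100111110011001101000001010

1001100111110011001101000001010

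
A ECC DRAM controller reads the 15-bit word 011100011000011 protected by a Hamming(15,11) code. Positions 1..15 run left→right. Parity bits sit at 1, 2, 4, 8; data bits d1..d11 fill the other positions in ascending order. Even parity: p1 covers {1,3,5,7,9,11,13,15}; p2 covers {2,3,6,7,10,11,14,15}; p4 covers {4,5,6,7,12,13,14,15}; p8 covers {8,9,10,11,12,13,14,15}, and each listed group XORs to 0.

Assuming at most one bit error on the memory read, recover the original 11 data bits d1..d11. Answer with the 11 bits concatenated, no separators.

s1 (pos 1,3,5,7,9,11,13,15): 0⊕1⊕0⊕0⊕1⊕0⊕0⊕1 = 1
s2 (pos 2,3,6,7,10,11,14,15): 1⊕1⊕0⊕0⊕0⊕0⊕1⊕1 = 0
s4 (pos 4,5,6,7,12,13,14,15): 1⊕0⊕0⊕0⊕0⊕0⊕1⊕1 = 1
s8 (pos 8,9,10,11,12,13,14,15): 1⊕1⊕0⊕0⊕0⊕0⊕1⊕1 = 0
Syndrome s8…s1 = 0101 → error at position 5.
Flip position 5: 011100011000011 → 011110011000011
Read data bits from positions 3,5,6,7,9,10,11,12,13,14,15: 11001000011

11001000011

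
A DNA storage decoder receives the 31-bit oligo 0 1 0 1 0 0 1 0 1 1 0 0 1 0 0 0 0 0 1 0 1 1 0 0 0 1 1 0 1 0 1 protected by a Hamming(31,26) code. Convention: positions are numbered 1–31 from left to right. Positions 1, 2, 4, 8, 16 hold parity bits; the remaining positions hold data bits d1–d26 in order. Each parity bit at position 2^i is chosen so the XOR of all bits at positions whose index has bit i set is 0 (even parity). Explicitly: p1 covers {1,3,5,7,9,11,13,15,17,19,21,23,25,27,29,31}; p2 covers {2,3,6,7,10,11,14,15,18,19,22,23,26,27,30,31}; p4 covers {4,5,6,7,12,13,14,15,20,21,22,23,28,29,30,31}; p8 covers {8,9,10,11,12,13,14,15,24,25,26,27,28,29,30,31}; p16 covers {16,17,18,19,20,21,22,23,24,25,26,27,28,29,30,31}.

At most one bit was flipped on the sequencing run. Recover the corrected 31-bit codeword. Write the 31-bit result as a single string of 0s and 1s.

s1 (pos 1,3,5,7,9,11,13,15,17,19,21,23,25,27,29,31): 0⊕0⊕0⊕1⊕1⊕0⊕1⊕0⊕0⊕1⊕1⊕0⊕0⊕1⊕1⊕1 = 0
s2 (pos 2,3,6,7,10,11,14,15,18,19,22,23,26,27,30,31): 1⊕0⊕0⊕1⊕1⊕0⊕0⊕0⊕0⊕1⊕1⊕0⊕1⊕1⊕0⊕1 = 0
s4 (pos 4,5,6,7,12,13,14,15,20,21,22,23,28,29,30,31): 1⊕0⊕0⊕1⊕0⊕1⊕0⊕0⊕0⊕1⊕1⊕0⊕0⊕1⊕0⊕1 = 1
s8 (pos 8,9,10,11,12,13,14,15,24,25,26,27,28,29,30,31): 0⊕1⊕1⊕0⊕0⊕1⊕0⊕0⊕0⊕0⊕1⊕1⊕0⊕1⊕0⊕1 = 1
s16 (pos 16,17,18,19,20,21,22,23,24,25,26,27,28,29,30,31): 0⊕0⊕0⊕1⊕0⊕1⊕1⊕0⊕0⊕0⊕1⊕1⊕0⊕1⊕0⊕1 = 1
Syndrome s16…s1 = 11100 → error at position 28.
Flip position 28: 0101001011001000001011000110101 → 0101001011001000001011000111101

0101001011001000001011000111101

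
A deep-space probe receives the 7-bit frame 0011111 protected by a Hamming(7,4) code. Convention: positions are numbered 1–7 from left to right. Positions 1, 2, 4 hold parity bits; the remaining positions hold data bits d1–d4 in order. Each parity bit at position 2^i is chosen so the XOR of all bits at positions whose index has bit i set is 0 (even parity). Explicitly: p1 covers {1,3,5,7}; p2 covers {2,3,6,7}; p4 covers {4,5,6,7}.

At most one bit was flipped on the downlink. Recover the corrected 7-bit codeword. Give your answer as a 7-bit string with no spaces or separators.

0001111

s1 (pos 1,3,5,7): 0⊕1⊕1⊕1 = 1
s2 (pos 2,3,6,7): 0⊕1⊕1⊕1 = 1
s4 (pos 4,5,6,7): 1⊕1⊕1⊕1 = 0
Syndrome s4…s1 = 011 → error at position 3.
Flip position 3: 0011111 → 0001111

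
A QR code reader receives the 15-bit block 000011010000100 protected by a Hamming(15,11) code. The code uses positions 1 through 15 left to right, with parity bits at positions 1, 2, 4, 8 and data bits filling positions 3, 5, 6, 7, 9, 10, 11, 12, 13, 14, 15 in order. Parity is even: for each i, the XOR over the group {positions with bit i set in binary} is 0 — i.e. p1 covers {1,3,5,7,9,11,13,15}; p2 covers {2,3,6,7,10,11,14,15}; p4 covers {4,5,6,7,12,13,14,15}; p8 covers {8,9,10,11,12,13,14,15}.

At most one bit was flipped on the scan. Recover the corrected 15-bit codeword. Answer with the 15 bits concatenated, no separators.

s1 (pos 1,3,5,7,9,11,13,15): 0⊕0⊕1⊕0⊕0⊕0⊕1⊕0 = 0
s2 (pos 2,3,6,7,10,11,14,15): 0⊕0⊕1⊕0⊕0⊕0⊕0⊕0 = 1
s4 (pos 4,5,6,7,12,13,14,15): 0⊕1⊕1⊕0⊕0⊕1⊕0⊕0 = 1
s8 (pos 8,9,10,11,12,13,14,15): 1⊕0⊕0⊕0⊕0⊕1⊕0⊕0 = 0
Syndrome s8…s1 = 0110 → error at position 6.
Flip position 6: 000011010000100 → 000010010000100

000010010000100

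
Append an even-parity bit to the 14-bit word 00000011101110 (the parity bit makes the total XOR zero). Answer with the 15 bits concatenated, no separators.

XOR of the 14 data bits: 0⊕0⊕0⊕0⊕0⊕0⊕1⊕1⊕1⊕0⊕1⊕1⊕1⊕0 = 0
Parity bit = 0 (so all 15 bits XOR to 0).

000000111011100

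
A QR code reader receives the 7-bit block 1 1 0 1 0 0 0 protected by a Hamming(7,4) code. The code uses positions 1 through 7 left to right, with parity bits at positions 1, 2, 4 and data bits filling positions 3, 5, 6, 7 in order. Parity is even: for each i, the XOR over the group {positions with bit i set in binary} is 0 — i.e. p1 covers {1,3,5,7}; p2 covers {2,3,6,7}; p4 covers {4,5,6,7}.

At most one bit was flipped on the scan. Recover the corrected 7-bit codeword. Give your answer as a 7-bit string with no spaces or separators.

s1 (pos 1,3,5,7): 1⊕0⊕0⊕0 = 1
s2 (pos 2,3,6,7): 1⊕0⊕0⊕0 = 1
s4 (pos 4,5,6,7): 1⊕0⊕0⊕0 = 1
Syndrome s4…s1 = 111 → error at position 7.
Flip position 7: 1101000 → 1101001

1101001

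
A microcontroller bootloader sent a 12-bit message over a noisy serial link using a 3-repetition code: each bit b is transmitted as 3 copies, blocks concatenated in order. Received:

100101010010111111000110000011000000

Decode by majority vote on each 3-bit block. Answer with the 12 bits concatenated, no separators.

010011010100

Block 1 (100): 1 one → 0
Block 2 (101): 2 ones → 1
Block 3 (010): 1 one → 0
Block 4 (010): 1 one → 0
Block 5 (111): 3 ones → 1
Block 6 (111): 3 ones → 1
Block 7 (000): 0 ones → 0
Block 8 (110): 2 ones → 1
Block 9 (000): 0 ones → 0
Block 10 (011): 2 ones → 1
Block 11 (000): 0 ones → 0
Block 12 (000): 0 ones → 0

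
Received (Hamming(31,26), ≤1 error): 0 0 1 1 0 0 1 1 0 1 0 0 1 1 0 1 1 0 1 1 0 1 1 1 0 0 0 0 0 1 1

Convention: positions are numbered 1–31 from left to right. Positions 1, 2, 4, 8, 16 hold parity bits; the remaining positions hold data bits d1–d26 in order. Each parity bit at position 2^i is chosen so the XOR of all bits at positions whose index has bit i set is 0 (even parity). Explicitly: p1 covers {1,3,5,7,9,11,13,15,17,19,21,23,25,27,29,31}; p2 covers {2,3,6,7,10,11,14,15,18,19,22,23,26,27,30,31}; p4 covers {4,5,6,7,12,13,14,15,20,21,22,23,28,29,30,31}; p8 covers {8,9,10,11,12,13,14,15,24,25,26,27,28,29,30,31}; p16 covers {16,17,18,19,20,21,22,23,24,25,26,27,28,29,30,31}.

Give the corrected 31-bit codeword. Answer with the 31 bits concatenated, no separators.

0011001101001101101101110000010

s1 (pos 1,3,5,7,9,11,13,15,17,19,21,23,25,27,29,31): 0⊕1⊕0⊕1⊕0⊕0⊕1⊕0⊕1⊕1⊕0⊕1⊕0⊕0⊕0⊕1 = 1
s2 (pos 2,3,6,7,10,11,14,15,18,19,22,23,26,27,30,31): 0⊕1⊕0⊕1⊕1⊕0⊕1⊕0⊕0⊕1⊕1⊕1⊕0⊕0⊕1⊕1 = 1
s4 (pos 4,5,6,7,12,13,14,15,20,21,22,23,28,29,30,31): 1⊕0⊕0⊕1⊕0⊕1⊕1⊕0⊕1⊕0⊕1⊕1⊕0⊕0⊕1⊕1 = 1
s8 (pos 8,9,10,11,12,13,14,15,24,25,26,27,28,29,30,31): 1⊕0⊕1⊕0⊕0⊕1⊕1⊕0⊕1⊕0⊕0⊕0⊕0⊕0⊕1⊕1 = 1
s16 (pos 16,17,18,19,20,21,22,23,24,25,26,27,28,29,30,31): 1⊕1⊕0⊕1⊕1⊕0⊕1⊕1⊕1⊕0⊕0⊕0⊕0⊕0⊕1⊕1 = 1
Syndrome s16…s1 = 11111 → error at position 31.
Flip position 31: 0011001101001101101101110000011 → 0011001101001101101101110000010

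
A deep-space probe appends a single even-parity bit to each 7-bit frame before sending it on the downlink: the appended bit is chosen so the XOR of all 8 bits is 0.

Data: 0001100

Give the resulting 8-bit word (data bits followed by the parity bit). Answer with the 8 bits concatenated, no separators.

XOR of the 7 data bits: 0⊕0⊕0⊕1⊕1⊕0⊕0 = 0
Parity bit = 0 (so all 8 bits XOR to 0).

00011000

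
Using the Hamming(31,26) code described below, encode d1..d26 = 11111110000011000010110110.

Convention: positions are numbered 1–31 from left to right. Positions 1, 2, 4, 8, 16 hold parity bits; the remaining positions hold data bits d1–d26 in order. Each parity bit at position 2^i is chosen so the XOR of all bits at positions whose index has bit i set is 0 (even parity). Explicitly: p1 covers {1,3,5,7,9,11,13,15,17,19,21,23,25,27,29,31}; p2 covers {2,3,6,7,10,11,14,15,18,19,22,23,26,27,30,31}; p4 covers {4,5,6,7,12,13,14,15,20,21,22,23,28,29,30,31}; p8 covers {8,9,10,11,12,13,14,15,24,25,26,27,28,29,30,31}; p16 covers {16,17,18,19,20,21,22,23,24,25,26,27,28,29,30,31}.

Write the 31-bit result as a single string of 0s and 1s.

0011111011100001011000010110110

Place data at non-parity positions: p1 p2 1 p4 1 1 1 p8 1 1 1 0 0 0 0 p16 0 1 1 0 0 0 0 1 0 1 1 0 1 1 0
p1 (pos 1,3,5,7,9,11,13,15,17,19,21,23,25,27,29,31): XOR of data positions = 1⊕1⊕1⊕1⊕1⊕0⊕0⊕0⊕1⊕0⊕0⊕0⊕1⊕1⊕0 = 0
p2 (pos 2,3,6,7,10,11,14,15,18,19,22,23,26,27,30,31): XOR of data positions = 1⊕1⊕1⊕1⊕1⊕0⊕0⊕1⊕1⊕0⊕0⊕1⊕1⊕1⊕0 = 0
p4 (pos 4,5,6,7,12,13,14,15,20,21,22,23,28,29,30,31): XOR of data positions = 1⊕1⊕1⊕0⊕0⊕0⊕0⊕0⊕0⊕0⊕0⊕0⊕1⊕1⊕0 = 1
p8 (pos 8,9,10,11,12,13,14,15,24,25,26,27,28,29,30,31): XOR of data positions = 1⊕1⊕1⊕0⊕0⊕0⊕0⊕1⊕0⊕1⊕1⊕0⊕1⊕1⊕0 = 0
p16 (pos 16,17,18,19,20,21,22,23,24,25,26,27,28,29,30,31): XOR of data positions = 0⊕1⊕1⊕0⊕0⊕0⊕0⊕1⊕0⊕1⊕1⊕0⊕1⊕1⊕0 = 1
Codeword: 0011111011100001011000010110110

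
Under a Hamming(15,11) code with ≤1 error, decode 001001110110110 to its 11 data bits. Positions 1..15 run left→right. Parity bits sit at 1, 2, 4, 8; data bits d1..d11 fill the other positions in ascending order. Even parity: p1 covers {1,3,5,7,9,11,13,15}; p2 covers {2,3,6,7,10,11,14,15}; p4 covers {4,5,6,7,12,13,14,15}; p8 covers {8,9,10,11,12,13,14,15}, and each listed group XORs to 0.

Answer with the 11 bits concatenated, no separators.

s1 (pos 1,3,5,7,9,11,13,15): 0⊕1⊕0⊕1⊕0⊕1⊕1⊕0 = 0
s2 (pos 2,3,6,7,10,11,14,15): 0⊕1⊕1⊕1⊕1⊕1⊕1⊕0 = 0
s4 (pos 4,5,6,7,12,13,14,15): 0⊕0⊕1⊕1⊕0⊕1⊕1⊕0 = 0
s8 (pos 8,9,10,11,12,13,14,15): 1⊕0⊕1⊕1⊕0⊕1⊕1⊕0 = 1
Syndrome s8…s1 = 1000 → error at position 8.
Flip position 8: 001001110110110 → 001001100110110
Read data bits from positions 3,5,6,7,9,10,11,12,13,14,15: 10110110110

10110110110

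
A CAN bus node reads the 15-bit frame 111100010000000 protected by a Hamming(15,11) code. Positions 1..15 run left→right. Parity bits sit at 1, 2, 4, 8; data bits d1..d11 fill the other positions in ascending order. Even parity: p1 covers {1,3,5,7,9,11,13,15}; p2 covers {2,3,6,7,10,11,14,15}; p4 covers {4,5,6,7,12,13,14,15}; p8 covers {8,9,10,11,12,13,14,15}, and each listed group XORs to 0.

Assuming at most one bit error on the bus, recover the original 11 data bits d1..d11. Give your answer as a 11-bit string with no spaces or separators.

s1 (pos 1,3,5,7,9,11,13,15): 1⊕1⊕0⊕0⊕0⊕0⊕0⊕0 = 0
s2 (pos 2,3,6,7,10,11,14,15): 1⊕1⊕0⊕0⊕0⊕0⊕0⊕0 = 0
s4 (pos 4,5,6,7,12,13,14,15): 1⊕0⊕0⊕0⊕0⊕0⊕0⊕0 = 1
s8 (pos 8,9,10,11,12,13,14,15): 1⊕0⊕0⊕0⊕0⊕0⊕0⊕0 = 1
Syndrome s8…s1 = 1100 → error at position 12.
Flip position 12: 111100010000000 → 111100010001000
Read data bits from positions 3,5,6,7,9,10,11,12,13,14,15: 10000001000

10000001000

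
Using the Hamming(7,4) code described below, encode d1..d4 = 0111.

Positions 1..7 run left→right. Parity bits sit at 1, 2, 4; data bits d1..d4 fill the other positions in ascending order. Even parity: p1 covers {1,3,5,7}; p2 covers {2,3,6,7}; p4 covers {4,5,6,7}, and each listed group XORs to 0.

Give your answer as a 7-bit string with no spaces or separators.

0001111

Place data at non-parity positions: p1 p2 0 p4 1 1 1
p1 (pos 1,3,5,7): XOR of data positions = 0⊕1⊕1 = 0
p2 (pos 2,3,6,7): XOR of data positions = 0⊕1⊕1 = 0
p4 (pos 4,5,6,7): XOR of data positions = 1⊕1⊕1 = 1
Codeword: 0001111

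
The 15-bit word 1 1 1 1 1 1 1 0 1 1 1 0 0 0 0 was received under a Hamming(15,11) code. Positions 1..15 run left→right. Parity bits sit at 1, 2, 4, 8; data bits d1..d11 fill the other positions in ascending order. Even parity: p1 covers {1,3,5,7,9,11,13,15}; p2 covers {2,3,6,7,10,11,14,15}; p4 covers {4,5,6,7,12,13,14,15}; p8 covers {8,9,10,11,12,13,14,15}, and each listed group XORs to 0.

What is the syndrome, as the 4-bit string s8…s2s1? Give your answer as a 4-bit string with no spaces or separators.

s1 (pos 1,3,5,7,9,11,13,15): 1⊕1⊕1⊕1⊕1⊕1⊕0⊕0 = 0
s2 (pos 2,3,6,7,10,11,14,15): 1⊕1⊕1⊕1⊕1⊕1⊕0⊕0 = 0
s4 (pos 4,5,6,7,12,13,14,15): 1⊕1⊕1⊕1⊕0⊕0⊕0⊕0 = 0
s8 (pos 8,9,10,11,12,13,14,15): 0⊕1⊕1⊕1⊕0⊕0⊕0⊕0 = 1
Syndrome s8…s1 = 1000 → error at position 8.

1000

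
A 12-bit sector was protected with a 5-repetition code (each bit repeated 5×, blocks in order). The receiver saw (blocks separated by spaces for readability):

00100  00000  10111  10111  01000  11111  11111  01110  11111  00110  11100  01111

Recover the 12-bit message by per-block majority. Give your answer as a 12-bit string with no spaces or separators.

Block 1 (00100): 1 one → 0
Block 2 (00000): 0 ones → 0
Block 3 (10111): 4 ones → 1
Block 4 (10111): 4 ones → 1
Block 5 (01000): 1 one → 0
Block 6 (11111): 5 ones → 1
Block 7 (11111): 5 ones → 1
Block 8 (01110): 3 ones → 1
Block 9 (11111): 5 ones → 1
Block 10 (00110): 2 ones → 0
Block 11 (11100): 3 ones → 1
Block 12 (01111): 4 ones → 1

001101111011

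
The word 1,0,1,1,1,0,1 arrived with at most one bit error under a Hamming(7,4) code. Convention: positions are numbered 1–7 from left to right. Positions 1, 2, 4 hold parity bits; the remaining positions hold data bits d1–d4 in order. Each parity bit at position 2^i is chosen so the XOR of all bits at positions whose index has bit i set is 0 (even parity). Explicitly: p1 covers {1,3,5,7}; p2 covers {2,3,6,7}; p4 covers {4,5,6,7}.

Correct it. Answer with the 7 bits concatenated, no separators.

1010101

s1 (pos 1,3,5,7): 1⊕1⊕1⊕1 = 0
s2 (pos 2,3,6,7): 0⊕1⊕0⊕1 = 0
s4 (pos 4,5,6,7): 1⊕1⊕0⊕1 = 1
Syndrome s4…s1 = 100 → error at position 4.
Flip position 4: 1011101 → 1010101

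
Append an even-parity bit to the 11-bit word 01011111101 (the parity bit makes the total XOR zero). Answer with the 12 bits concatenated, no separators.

XOR of the 11 data bits: 0⊕1⊕0⊕1⊕1⊕1⊕1⊕1⊕1⊕0⊕1 = 0
Parity bit = 0 (so all 12 bits XOR to 0).

010111111010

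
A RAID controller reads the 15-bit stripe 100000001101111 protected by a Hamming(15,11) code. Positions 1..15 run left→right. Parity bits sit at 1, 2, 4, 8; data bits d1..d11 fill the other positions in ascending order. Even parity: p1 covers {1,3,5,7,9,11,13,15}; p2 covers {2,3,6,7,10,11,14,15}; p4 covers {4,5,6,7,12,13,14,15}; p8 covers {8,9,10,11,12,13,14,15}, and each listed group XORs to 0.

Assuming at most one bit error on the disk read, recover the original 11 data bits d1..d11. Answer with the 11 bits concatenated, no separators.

s1 (pos 1,3,5,7,9,11,13,15): 1⊕0⊕0⊕0⊕1⊕0⊕1⊕1 = 0
s2 (pos 2,3,6,7,10,11,14,15): 0⊕0⊕0⊕0⊕1⊕0⊕1⊕1 = 1
s4 (pos 4,5,6,7,12,13,14,15): 0⊕0⊕0⊕0⊕1⊕1⊕1⊕1 = 0
s8 (pos 8,9,10,11,12,13,14,15): 0⊕1⊕1⊕0⊕1⊕1⊕1⊕1 = 0
Syndrome s8…s1 = 0010 → error at position 2.
Flip position 2: 100000001101111 → 110000001101111
Read data bits from positions 3,5,6,7,9,10,11,12,13,14,15: 00001101111

00001101111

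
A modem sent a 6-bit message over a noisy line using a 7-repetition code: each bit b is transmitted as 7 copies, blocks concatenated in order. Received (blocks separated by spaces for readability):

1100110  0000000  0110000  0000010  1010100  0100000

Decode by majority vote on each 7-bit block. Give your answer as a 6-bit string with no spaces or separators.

Block 1 (1100110): 4 ones → 1
Block 2 (0000000): 0 ones → 0
Block 3 (0110000): 2 ones → 0
Block 4 (0000010): 1 one → 0
Block 5 (1010100): 3 ones → 0
Block 6 (0100000): 1 one → 0

100000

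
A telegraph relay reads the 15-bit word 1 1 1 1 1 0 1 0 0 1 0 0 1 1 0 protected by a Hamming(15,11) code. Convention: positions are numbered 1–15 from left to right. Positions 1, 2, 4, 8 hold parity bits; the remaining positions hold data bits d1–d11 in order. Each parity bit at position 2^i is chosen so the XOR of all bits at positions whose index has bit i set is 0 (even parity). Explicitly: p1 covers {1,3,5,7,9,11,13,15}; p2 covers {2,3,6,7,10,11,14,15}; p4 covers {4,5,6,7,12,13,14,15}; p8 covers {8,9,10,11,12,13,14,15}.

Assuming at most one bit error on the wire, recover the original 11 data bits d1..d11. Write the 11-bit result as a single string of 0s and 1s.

s1 (pos 1,3,5,7,9,11,13,15): 1⊕1⊕1⊕1⊕0⊕0⊕1⊕0 = 1
s2 (pos 2,3,6,7,10,11,14,15): 1⊕1⊕0⊕1⊕1⊕0⊕1⊕0 = 1
s4 (pos 4,5,6,7,12,13,14,15): 1⊕1⊕0⊕1⊕0⊕1⊕1⊕0 = 1
s8 (pos 8,9,10,11,12,13,14,15): 0⊕0⊕1⊕0⊕0⊕1⊕1⊕0 = 1
Syndrome s8…s1 = 1111 → error at position 15.
Flip position 15: 111110100100110 → 111110100100111
Read data bits from positions 3,5,6,7,9,10,11,12,13,14,15: 11010100111

11010100111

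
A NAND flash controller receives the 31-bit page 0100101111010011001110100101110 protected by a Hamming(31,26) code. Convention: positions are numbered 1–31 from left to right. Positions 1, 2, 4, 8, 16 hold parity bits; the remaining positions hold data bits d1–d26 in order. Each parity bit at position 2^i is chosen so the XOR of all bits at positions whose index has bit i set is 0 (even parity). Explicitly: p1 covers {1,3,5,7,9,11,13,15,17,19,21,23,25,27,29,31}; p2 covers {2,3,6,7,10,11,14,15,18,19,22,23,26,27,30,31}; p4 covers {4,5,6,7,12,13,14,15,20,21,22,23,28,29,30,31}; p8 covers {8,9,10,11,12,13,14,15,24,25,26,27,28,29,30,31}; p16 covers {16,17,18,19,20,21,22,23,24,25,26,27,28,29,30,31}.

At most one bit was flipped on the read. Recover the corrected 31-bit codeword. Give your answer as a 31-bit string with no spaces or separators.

0100101111010011001110110101110

s1 (pos 1,3,5,7,9,11,13,15,17,19,21,23,25,27,29,31): 0⊕0⊕1⊕1⊕1⊕0⊕0⊕1⊕0⊕1⊕1⊕1⊕0⊕0⊕1⊕0 = 0
s2 (pos 2,3,6,7,10,11,14,15,18,19,22,23,26,27,30,31): 1⊕0⊕0⊕1⊕1⊕0⊕0⊕1⊕0⊕1⊕0⊕1⊕1⊕0⊕1⊕0 = 0
s4 (pos 4,5,6,7,12,13,14,15,20,21,22,23,28,29,30,31): 0⊕1⊕0⊕1⊕1⊕0⊕0⊕1⊕1⊕1⊕0⊕1⊕1⊕1⊕1⊕0 = 0
s8 (pos 8,9,10,11,12,13,14,15,24,25,26,27,28,29,30,31): 1⊕1⊕1⊕0⊕1⊕0⊕0⊕1⊕0⊕0⊕1⊕0⊕1⊕1⊕1⊕0 = 1
s16 (pos 16,17,18,19,20,21,22,23,24,25,26,27,28,29,30,31): 1⊕0⊕0⊕1⊕1⊕1⊕0⊕1⊕0⊕0⊕1⊕0⊕1⊕1⊕1⊕0 = 1
Syndrome s16…s1 = 11000 → error at position 24.
Flip position 24: 0100101111010011001110100101110 → 0100101111010011001110110101110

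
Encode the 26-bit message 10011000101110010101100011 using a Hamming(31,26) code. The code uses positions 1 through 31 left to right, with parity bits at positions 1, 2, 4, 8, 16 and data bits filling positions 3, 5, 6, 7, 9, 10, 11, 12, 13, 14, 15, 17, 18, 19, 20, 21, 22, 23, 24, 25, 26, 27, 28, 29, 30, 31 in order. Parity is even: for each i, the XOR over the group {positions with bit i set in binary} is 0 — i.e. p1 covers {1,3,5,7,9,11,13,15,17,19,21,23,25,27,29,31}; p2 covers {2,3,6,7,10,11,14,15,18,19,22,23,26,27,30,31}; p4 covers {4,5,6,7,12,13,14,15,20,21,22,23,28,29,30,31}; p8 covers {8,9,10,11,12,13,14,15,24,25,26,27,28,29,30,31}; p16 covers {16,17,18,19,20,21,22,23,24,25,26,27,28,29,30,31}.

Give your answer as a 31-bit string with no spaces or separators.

Place data at non-parity positions: p1 p2 1 p4 0 0 1 p8 1 0 0 0 1 0 1 p16 1 1 0 0 1 0 1 0 1 1 0 0 0 1 1
p1 (pos 1,3,5,7,9,11,13,15,17,19,21,23,25,27,29,31): XOR of data positions = 1⊕0⊕1⊕1⊕0⊕1⊕1⊕1⊕0⊕1⊕1⊕1⊕0⊕0⊕1 = 0
p2 (pos 2,3,6,7,10,11,14,15,18,19,22,23,26,27,30,31): XOR of data positions = 1⊕0⊕1⊕0⊕0⊕0⊕1⊕1⊕0⊕0⊕1⊕1⊕0⊕1⊕1 = 0
p4 (pos 4,5,6,7,12,13,14,15,20,21,22,23,28,29,30,31): XOR of data positions = 0⊕0⊕1⊕0⊕1⊕0⊕1⊕0⊕1⊕0⊕1⊕0⊕0⊕1⊕1 = 1
p8 (pos 8,9,10,11,12,13,14,15,24,25,26,27,28,29,30,31): XOR of data positions = 1⊕0⊕0⊕0⊕1⊕0⊕1⊕0⊕1⊕1⊕0⊕0⊕0⊕1⊕1 = 1
p16 (pos 16,17,18,19,20,21,22,23,24,25,26,27,28,29,30,31): XOR of data positions = 1⊕1⊕0⊕0⊕1⊕0⊕1⊕0⊕1⊕1⊕0⊕0⊕0⊕1⊕1 = 0
Codeword: 0011001110001010110010101100011

0011001110001010110010101100011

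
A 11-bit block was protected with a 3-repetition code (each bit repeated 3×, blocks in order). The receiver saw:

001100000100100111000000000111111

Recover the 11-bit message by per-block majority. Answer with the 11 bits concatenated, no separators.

00000100011

Block 1 (001): 1 one → 0
Block 2 (100): 1 one → 0
Block 3 (000): 0 ones → 0
Block 4 (100): 1 one → 0
Block 5 (100): 1 one → 0
Block 6 (111): 3 ones → 1
Block 7 (000): 0 ones → 0
Block 8 (000): 0 ones → 0
Block 9 (000): 0 ones → 0
Block 10 (111): 3 ones → 1
Block 11 (111): 3 ones → 1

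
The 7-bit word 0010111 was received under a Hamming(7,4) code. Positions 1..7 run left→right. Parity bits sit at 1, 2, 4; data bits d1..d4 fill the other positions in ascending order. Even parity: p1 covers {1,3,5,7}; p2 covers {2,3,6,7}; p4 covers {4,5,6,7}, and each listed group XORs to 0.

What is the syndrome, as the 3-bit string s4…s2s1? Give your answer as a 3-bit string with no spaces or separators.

s1 (pos 1,3,5,7): 0⊕1⊕1⊕1 = 1
s2 (pos 2,3,6,7): 0⊕1⊕1⊕1 = 1
s4 (pos 4,5,6,7): 0⊕1⊕1⊕1 = 1
Syndrome s4…s1 = 111 → error at position 7.

111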